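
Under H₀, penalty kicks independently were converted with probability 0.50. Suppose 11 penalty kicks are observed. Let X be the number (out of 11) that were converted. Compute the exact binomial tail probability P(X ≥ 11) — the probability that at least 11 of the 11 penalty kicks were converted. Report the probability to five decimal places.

P = 0.00049

X ~ Binomial(n=11, p=0.50).
P(X ≥ 11) = C(11,11)·0.50^11·0.50^0.
= 0.000488 = 0.00049.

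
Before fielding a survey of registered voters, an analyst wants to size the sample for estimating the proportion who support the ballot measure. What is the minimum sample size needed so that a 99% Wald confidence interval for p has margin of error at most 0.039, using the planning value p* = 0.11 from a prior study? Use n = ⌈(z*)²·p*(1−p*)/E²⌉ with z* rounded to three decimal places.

n = 428

The 99% critical value is z* = 2.576.
p*(1−p*) = 0.0979.
Required n before rounding: 6.635776 × 0.0979 / 0.039² = 427.115.
Rounding up, n = 428.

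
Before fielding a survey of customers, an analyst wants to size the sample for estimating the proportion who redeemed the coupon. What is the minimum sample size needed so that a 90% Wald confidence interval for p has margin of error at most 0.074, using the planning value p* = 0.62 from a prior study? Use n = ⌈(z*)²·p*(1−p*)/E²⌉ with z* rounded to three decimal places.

n = 117

z* = 1.645 at the 90% level.
p*(1−p*) = 0.2356.
Required n before rounding: 2.706025 × 0.2356 / 0.074² = 116.424.
⌈116.424⌉ = 117.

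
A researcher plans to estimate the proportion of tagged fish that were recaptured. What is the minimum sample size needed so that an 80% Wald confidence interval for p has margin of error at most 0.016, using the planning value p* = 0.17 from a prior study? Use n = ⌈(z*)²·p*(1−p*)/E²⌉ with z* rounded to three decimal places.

n = 906

z* = 1.282 at the 80% level.
p*(1−p*) = 0.17·0.83 = 0.1411.
Required n before rounding: 1.643524 × 0.1411 / 0.016² = 905.864.
⌈905.864⌉ = 906.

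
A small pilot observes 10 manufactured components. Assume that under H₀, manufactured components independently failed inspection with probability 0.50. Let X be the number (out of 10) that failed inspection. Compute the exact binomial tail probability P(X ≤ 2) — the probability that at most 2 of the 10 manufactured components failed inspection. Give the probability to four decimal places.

X is binomial with n = 10 and p = 0.50.
P(X ≤ 2) = C(10,0)·0.50^0·0.50^10 + C(10,1)·0.50^1·0.50^9 + C(10,2)·0.50^2·0.50^8.
= 0.000977 + 0.009766 + 0.043945 = 0.0547.

P = 0.0547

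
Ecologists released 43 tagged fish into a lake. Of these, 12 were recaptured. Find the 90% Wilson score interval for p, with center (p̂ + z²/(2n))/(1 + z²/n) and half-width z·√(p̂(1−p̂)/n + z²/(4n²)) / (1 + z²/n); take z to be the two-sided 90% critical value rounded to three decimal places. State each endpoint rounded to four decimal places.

(0.1822, 0.4021)

Here p̂ = 12/43 = 0.27907 and z = 1.645 (z² = 2.706025).
Denominator 1 + z²/n = 1 + 2.706025/43 = 1.062931.
Adjusted center: (0.27907 + z²/(2n))/1.062931 = 0.29215.
Radicand: p̂(1−p̂)/n + z²/(4n²) = 0.004678833 + 0.000365877 = 0.005044710.
Half-width = z·√(radicand)/denom = 1.645·0.071026/1.062931 = 0.10992.
So the interval runs from 0.1822 to 0.4021.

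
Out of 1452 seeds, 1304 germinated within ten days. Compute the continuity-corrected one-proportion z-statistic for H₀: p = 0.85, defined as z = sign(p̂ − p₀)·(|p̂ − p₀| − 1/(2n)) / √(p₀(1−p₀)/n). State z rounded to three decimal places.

Sample proportion p̂ = 1304/1452 = 0.89807. p̂ − p₀ = 0.048072.
1/(2n) = 0.000344.
Corrected numerator: |0.048072| − 0.000344 = 0.047728.
Null standard error: √(0.85·0.15/1452) = √0.000087810 = 0.009371.
z = +0.047728/0.009371 = 5.093.

z = 5.093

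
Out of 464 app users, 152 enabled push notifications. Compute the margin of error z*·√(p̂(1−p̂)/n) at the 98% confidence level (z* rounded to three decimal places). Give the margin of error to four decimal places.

With x = 152 successes in n = 464, p̂ = 0.32759.
Standard error of p̂: √(0.220273/464) = √0.000474727 = 0.021788.
The 98% critical value is z* = 2.326.
ME = 2.326·0.021788 = 0.0507.

ME = 0.0507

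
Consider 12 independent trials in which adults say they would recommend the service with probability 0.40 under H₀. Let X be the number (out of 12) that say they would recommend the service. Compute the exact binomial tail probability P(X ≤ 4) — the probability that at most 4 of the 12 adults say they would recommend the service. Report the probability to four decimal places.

P = 0.4382

X ~ Binomial(n=12, p=0.40).
P(X ≤ 4) = Σ_{j=0}^{4} C(12,j)·0.40^j·0.60^{12−j}.
= 0.002177 + 0.017414 + 0.063852 + 0.141894 + 0.212841 = 0.4382.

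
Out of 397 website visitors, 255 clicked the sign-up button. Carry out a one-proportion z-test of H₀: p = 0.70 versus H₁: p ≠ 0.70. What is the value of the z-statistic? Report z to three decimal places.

z = -2.508

With x = 255 successes in n = 397, p̂ = 0.64232.
Under H₀, SE = √(p₀(1−p₀)/n) = √(0.70·0.30/397) = √0.000528967 = 0.022999.
z = (p̂ − p₀)/SE = (0.64232 − 0.70)/0.022999 = -2.508.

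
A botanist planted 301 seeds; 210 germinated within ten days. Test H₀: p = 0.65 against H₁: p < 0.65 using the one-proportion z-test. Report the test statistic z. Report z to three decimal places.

z = 1.734

p̂ = 210/301 = 0.69767.
Null standard error: √(0.65·0.35/301) = √0.000755814 = 0.027492.
z = (0.69767 − 0.65)/0.027492 = 0.04767/0.027492 = 1.734.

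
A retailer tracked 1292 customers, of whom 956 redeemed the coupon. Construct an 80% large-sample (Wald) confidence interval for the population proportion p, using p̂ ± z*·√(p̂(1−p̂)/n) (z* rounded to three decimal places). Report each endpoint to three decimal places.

(0.724, 0.756)

Sample proportion p̂ = 956/1292 = 0.73994.
SE = √(p̂(1−p̂)/n) = √(0.192430/1292) = 0.012204.
For 80% confidence, z* = 1.282.
Margin of error: 1.282 × 0.012204 = 0.01565.
CI: 0.73994 ± 0.01565 = (0.724, 0.756).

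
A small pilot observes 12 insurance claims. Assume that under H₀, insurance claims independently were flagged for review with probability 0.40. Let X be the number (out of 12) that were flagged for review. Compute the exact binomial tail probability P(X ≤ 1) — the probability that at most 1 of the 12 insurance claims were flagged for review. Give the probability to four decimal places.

P = 0.0196

X ~ Binomial(n=12, p=0.40).
P(X ≤ 1) = C(12,0)·0.40^0·0.60^12 + C(12,1)·0.40^1·0.60^11.
= 0.002177 + 0.017414 = 0.0196.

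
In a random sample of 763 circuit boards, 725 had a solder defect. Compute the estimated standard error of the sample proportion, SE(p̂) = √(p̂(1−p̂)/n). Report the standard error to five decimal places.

p̂ = 725/763 = 0.95020.
p̂(1−p̂) = 0.95020·0.04980 = 0.047320.
Dividing by n and taking the root: √0.000062018 = 0.00788.

SE = 0.00788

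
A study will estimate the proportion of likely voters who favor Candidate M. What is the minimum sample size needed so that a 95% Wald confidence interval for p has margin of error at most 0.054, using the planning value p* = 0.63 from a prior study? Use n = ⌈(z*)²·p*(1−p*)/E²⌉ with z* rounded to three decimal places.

n = 308

z* = 1.960 at the 95% level.
p*(1−p*) = 0.2331.
(z*)²·p*(1−p*)/E² = 3.841600·0.2331/0.002916 = 307.091.
Rounding up, n = 308.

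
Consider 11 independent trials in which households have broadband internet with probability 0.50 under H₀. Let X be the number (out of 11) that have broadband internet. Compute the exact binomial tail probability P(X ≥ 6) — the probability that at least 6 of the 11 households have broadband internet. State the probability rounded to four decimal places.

P = 0.5000

X is binomial with n = 11 and p = 0.50.
P(X ≥ 6) = Σ_{j=6}^{11} C(11,j)·0.50^j·0.50^{11−j}.
= 0.225586 + 0.161133 + 0.080566 + 0.026855 + 0.005371 + 0.000488 = 0.5000.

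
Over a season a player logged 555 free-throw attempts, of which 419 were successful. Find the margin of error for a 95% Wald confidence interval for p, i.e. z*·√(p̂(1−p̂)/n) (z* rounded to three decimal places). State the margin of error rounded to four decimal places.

ME = 0.0358

p̂ = 419/555 = 0.75495.
Standard error of p̂: √(0.184998/555) = √0.000333330 = 0.018257.
For 95% confidence, z* = 1.960.
ME = 1.960·0.018257 = 0.0358.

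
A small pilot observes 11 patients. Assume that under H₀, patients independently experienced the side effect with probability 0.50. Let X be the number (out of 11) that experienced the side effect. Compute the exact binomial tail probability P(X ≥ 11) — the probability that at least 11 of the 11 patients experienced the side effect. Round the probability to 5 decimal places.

P = 0.00049

X is binomial with n = 11 and p = 0.50.
P(X ≥ 11) = C(11,11)·0.50^11·0.50^0.
= 0.000488 = 0.00049.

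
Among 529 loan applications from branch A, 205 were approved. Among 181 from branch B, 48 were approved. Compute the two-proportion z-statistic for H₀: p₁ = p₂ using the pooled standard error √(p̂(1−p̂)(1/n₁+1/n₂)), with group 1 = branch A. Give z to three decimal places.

p̂₁ = 205/529 = 0.38752, p̂₂ = 48/181 = 0.26519.
Pooled p̂ = (205+48)/(529+181) = 253/710 = 0.35634.
SE = √[p̂(1−p̂)(1/n₁+1/n₂)] = √[0.35634·0.64366·(1/529+1/181)] ≈ 0.041240.
z = (p̂₁ − p̂₂)/SE = (0.38752 − 0.26519)/0.041240 = 0.12233/0.041240 = 2.966.

z = 2.966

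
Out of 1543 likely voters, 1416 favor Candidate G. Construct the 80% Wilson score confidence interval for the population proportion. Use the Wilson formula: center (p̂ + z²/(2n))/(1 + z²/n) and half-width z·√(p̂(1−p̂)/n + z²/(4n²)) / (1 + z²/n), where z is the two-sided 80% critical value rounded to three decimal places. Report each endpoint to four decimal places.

(0.9083, 0.9262)

p̂ = 1416/1543 = 0.91769; z = 1.282, so z² = 1.643524.
1 + z²/n = 1.001065.
Center = (0.91769 + 0.000533)/1.001065 = 0.91725.
Radicand: p̂(1−p̂)/n + z²/(4n²) = 0.000048952 + 0.000000173 = 0.000049125.
Half-width = z·√(radicand)/denom = 1.282·0.007009/1.001065 = 0.00898.
Interval: 0.91725 ± 0.00898 → (0.9083, 0.9262).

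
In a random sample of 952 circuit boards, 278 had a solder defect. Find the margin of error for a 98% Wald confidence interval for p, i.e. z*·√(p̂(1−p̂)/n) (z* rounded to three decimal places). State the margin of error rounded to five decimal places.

ME = 0.03428

Sample proportion p̂ = 278/952 = 0.29202.
Standard error of p̂: √(0.206743/952) = √0.000217167 = 0.014737.
The 98% critical value is z* = 2.326.
Margin of error = z*·SE = 2.326 × 0.014737 = 0.03428.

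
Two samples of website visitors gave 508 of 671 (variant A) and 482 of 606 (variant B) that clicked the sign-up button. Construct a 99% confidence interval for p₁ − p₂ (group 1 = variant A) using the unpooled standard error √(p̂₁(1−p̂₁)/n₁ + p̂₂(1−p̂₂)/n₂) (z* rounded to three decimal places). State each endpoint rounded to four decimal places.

(-0.0983, 0.0217)

p̂₁ = 0.75708, p̂₂ = 0.79538, so the observed difference is -0.03830.
SE = √(0.000274084 + 0.000268566) = √0.000542650 = 0.023295.
z* = 2.576 at the 99% level. Margin = 2.576·0.023295 = 0.06001.
So the interval runs from -0.0983 to 0.0217.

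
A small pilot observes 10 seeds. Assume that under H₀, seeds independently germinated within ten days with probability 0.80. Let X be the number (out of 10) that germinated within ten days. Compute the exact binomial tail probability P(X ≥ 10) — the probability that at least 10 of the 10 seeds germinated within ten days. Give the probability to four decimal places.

X ~ Binomial(n=10, p=0.80).
P(X ≥ 10) = C(10,10)·0.80^10·0.20^0.
= 0.107374 = 0.1074.

P = 0.1074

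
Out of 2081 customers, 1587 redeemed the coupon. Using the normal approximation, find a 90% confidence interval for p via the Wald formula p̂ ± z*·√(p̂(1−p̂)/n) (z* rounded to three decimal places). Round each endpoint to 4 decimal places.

(0.7473, 0.7780)

Sample proportion p̂ = 1587/2081 = 0.76261.
SE(p̂) = √(0.76261·0.23739/2081) = 0.009327.
z* = 1.645 at the 90% level.
Margin = 1.645·0.009327 = 0.01534.
So the interval runs from 0.7473 to 0.7780.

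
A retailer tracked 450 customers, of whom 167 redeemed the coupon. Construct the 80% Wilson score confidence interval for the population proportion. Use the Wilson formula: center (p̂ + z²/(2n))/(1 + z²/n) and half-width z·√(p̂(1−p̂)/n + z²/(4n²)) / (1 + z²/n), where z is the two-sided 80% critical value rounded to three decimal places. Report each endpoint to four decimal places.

(0.3424, 0.4007)

Here p̂ = 167/450 = 0.37111 and z = 1.282 (z² = 1.643524).
Denominator 1 + z²/n = 1 + 1.643524/450 = 1.003652.
Center = (0.37111 + 0.001826)/1.003652 = 0.37158.
Radicand: p̂(1−p̂)/n + z²/(4n²) = 0.000518639 + 0.000002029 = 0.000520668.
Half-width = z·√(radicand)/denom = 1.282·0.022818/1.003652 = 0.02915.
So the interval runs from 0.3424 to 0.4007.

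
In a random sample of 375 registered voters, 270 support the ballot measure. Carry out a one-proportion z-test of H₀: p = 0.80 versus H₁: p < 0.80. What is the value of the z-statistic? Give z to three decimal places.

z = -3.873

The sample proportion is 270/375 = 0.72000.
Null standard error: √(0.80·0.20/375) = √0.000426667 = 0.020656.
Test statistic: z = -0.08000/0.020656 = -3.873.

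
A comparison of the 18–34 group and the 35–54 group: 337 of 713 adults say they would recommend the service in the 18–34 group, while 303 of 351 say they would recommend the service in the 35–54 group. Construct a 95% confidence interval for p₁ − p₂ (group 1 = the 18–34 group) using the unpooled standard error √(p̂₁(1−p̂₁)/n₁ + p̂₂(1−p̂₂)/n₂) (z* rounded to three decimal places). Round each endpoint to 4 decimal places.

p̂₁ = 337/713 = 0.47265, p̂₂ = 303/351 = 0.86325; p̂₁ − p̂₂ = -0.39060.
Unpooled SE = √(p̂₁(1−p̂₁)/n₁ + p̂₂(1−p̂₂)/n₂) = √(0.000349582 + 0.000336328) = 0.026190.
z* = 1.960 at the 95% level. Margin = 1.960·0.026190 = 0.05133.
CI: -0.39060 ± 0.05133 = (-0.4419, -0.3393).

(-0.4419, -0.3393)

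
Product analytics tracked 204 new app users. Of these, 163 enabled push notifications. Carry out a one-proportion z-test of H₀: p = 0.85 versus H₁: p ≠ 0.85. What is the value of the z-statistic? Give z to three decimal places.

z = -2.039

Sample proportion p̂ = 163/204 = 0.79902.
Under H₀, SE = √(p₀(1−p₀)/n) = √(0.85·0.15/204) = √0.000625000 = 0.025000.
Test statistic: z = -0.05098/0.025000 = -2.039.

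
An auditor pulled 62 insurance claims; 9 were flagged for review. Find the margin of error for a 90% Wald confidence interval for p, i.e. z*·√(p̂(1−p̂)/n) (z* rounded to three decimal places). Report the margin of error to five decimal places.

ME = 0.07359

p̂ = 9/62 = 0.14516.
SE(p̂) = √(0.14516·0.85484/62) = 0.044737.
z* = 1.645 at the 90% level.
Margin of error = z*·SE = 1.645 × 0.044737 = 0.07359.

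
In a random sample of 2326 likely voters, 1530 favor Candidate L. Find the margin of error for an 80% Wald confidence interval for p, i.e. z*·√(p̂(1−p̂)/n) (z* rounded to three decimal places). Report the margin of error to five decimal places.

ME = 0.01261

The sample proportion is 1530/2326 = 0.65778.
SE = √(p̂(1−p̂)/n) = √(0.225105/2326) = 0.009838.
The 80% critical value is z* = 1.282.
So ME = 0.01261.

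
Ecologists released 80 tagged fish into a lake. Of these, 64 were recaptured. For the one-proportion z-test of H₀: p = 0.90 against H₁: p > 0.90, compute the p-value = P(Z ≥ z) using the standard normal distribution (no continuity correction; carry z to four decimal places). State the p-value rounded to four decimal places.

p-value = 0.9986

p̂ = 64/80 = 0.80000.
SE₀ = √(0.90·0.10/80) = 0.033541.
z = (p̂ − p₀)/SE = (64/80 − 0.90)/0.033541 ≈ -2.9814.
p-value = P(Z ≥ z) with z = -2.9814 → 0.9986.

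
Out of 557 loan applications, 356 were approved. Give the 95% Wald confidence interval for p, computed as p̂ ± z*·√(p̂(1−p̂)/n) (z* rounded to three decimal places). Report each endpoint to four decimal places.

(0.5993, 0.6790)

The sample proportion is 356/557 = 0.63914.
SE(p̂) = √(0.63914·0.36086/557) = 0.020349.
For 95% confidence, z* = 1.960.
Margin = 1.960·0.020349 = 0.03988.
So the interval runs from 0.5993 to 0.6790.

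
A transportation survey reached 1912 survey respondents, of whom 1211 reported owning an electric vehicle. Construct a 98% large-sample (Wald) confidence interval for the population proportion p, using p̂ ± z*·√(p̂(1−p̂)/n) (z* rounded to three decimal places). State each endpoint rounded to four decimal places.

(0.6077, 0.6590)

p̂ = 1211/1912 = 0.63337.
Standard error of p̂: √(0.232213/1912) = √0.000121450 = 0.011020.
z* = 2.326 at the 98% level.
Margin = 2.326·0.011020 = 0.02563.
CI: 0.63337 ± 0.02563 = (0.6077, 0.6590).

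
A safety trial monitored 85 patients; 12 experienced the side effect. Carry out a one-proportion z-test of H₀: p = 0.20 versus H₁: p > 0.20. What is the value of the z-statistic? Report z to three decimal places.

z = -1.356

Sample proportion p̂ = 12/85 = 0.14118.
Null standard error: √(0.20·0.80/85) = √0.001882353 = 0.043386.
Test statistic: z = -0.05882/0.043386 = -1.356.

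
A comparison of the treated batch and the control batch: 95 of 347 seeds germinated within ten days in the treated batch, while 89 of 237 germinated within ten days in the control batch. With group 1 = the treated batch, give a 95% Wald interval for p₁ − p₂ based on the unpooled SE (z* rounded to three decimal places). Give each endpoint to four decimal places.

(-0.1792, -0.0243)

p̂₁ = 0.27378, p̂₂ = 0.37553, so the observed difference is -0.10175.
Unpooled SE = √(p̂₁(1−p̂₁)/n₁ + p̂₂(1−p̂₂)/n₂) = √(0.000572975 + 0.000989479) = 0.039528.
The 95% critical value is z* = 1.960. Margin of error = 0.07747.
CI: -0.10175 ± 0.07747 = (-0.1792, -0.0243).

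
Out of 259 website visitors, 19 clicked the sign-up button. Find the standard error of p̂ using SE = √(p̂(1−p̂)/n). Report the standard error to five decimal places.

SE = 0.01620

With x = 19 successes in n = 259, p̂ = 0.07336.
p̂(1−p̂) = 0.067978.
Dividing by n and taking the root: √0.000262463 = 0.01620.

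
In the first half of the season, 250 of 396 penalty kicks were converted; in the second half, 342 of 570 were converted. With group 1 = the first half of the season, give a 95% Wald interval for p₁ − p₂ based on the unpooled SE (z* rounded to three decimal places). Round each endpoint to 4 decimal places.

p̂₁ = 250/396 = 0.63131, p̂₂ = 342/570 = 0.60000; p̂₁ − p̂₂ = 0.03131.
Unpooled SE = √(p̂₁(1−p̂₁)/n₁ + p̂₂(1−p̂₂)/n₂) = √(0.000587770 + 0.000421053) = 0.031762.
For 95% confidence, z* = 1.960. Margin = 1.960·0.031762 = 0.06225.
CI: 0.03131 ± 0.06225 = (-0.0309, 0.0936).

(-0.0309, 0.0936)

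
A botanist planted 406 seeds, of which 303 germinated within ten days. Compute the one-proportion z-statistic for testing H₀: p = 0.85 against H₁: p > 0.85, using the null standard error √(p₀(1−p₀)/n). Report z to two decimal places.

With x = 303 successes in n = 406, p̂ = 0.74631.
SE₀ = √(0.85·0.15/406) = 0.017721.
Test statistic: z = -0.10369/0.017721 = -5.85.

z = -5.85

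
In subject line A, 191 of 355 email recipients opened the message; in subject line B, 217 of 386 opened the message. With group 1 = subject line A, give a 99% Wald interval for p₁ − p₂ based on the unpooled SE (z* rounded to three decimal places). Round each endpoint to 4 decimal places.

(-0.1184, 0.0701)

p̂₁ = 191/355 = 0.53803, p̂₂ = 217/386 = 0.56218; p̂₁ − p̂₂ = -0.02415.
SE = √(0.000700152 + 0.000637653) = √0.001337805 = 0.036576.
For 99% confidence, z* = 2.576. Margin = 2.576·0.036576 = 0.09422.
Interval: -0.02415 ± 0.09422 → (-0.1184, 0.0701).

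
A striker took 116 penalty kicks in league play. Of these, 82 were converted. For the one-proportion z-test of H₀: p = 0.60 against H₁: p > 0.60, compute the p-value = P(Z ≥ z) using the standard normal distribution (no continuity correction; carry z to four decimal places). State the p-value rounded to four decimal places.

p-value = 0.0094

The sample proportion is 82/116 = 0.70690.
Under H₀, SE = √(p₀(1−p₀)/n) = √(0.60·0.40/116) = √0.002068966 = 0.045486.
Test statistic (full precision, shown to 4 dp): z = (82/116 − 0.60)/SE₀ ≈ 2.3501.
From the standard normal, P(Z ≥ z) = 0.0094.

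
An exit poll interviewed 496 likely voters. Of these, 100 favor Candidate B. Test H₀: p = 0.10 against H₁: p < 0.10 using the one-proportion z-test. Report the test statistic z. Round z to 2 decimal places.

p̂ = 100/496 = 0.20161.
Under H₀, SE = √(p₀(1−p₀)/n) = √(0.10·0.90/496) = √0.000181452 = 0.013470.
z = (0.20161 − 0.10)/0.013470 = 0.10161/0.013470 = 7.54.

z = 7.54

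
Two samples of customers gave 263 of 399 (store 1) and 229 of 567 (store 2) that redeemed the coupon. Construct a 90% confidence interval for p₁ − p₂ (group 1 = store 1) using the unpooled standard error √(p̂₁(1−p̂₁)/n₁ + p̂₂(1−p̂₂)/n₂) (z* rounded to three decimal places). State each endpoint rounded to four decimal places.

(0.2036, 0.3070)

p̂₁ = 0.65915, p̂₂ = 0.40388, so the observed difference is 0.25527.
Unpooled SE = √(p̂₁(1−p̂₁)/n₁ + p̂₂(1−p̂₂)/n₂) = √(0.000563088 + 0.000424623) = 0.031428.
The 90% critical value is z* = 1.645. Margin of error = 0.05170.
So the interval runs from 0.2036 to 0.3070.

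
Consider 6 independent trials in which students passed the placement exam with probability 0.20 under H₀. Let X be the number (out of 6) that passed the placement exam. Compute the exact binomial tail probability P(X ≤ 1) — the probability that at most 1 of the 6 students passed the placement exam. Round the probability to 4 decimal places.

X ~ Binomial(n=6, p=0.20).
P(X ≤ 1) = C(6,0)·0.20^0·0.80^6 + C(6,1)·0.20^1·0.80^5.
= 0.262144 + 0.393216 = 0.6554.

P = 0.6554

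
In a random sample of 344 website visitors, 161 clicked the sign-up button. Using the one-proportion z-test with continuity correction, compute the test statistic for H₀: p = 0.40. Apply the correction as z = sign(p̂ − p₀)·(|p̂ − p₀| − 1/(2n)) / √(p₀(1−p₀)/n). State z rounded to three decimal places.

With x = 161 successes in n = 344, p̂ = 0.46802. p̂ − p₀ = 0.068023.
1/(2n) = 0.001453.
Corrected numerator: |0.068023| − 0.001453 = 0.066570.
SE₀ = √(0.40·0.60/344) = 0.026414.
z = +0.066570/0.026414 = 2.520.

z = 2.520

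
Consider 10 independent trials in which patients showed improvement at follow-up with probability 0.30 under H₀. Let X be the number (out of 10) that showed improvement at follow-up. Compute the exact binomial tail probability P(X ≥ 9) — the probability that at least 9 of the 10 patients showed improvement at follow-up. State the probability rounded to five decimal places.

P = 0.00014

X ~ Binomial(n=10, p=0.30).
P(X ≥ 9) = C(10,9)·0.30^9·0.70^1 + C(10,10)·0.30^10·0.70^0.
= 0.000138 + 0.000006 = 0.00014.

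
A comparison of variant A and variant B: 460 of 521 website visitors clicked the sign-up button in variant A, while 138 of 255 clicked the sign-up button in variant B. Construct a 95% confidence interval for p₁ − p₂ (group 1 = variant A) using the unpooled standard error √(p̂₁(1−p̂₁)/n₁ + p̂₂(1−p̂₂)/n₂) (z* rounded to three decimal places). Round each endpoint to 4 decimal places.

(0.2746, 0.4088)

p̂₁ = 460/521 = 0.88292, p̂₂ = 138/255 = 0.54118; p̂₁ − p̂₂ = 0.34174.
SE = √(0.000198415 + 0.000973743) = √0.001172158 = 0.034237.
z* = 1.960 at the 95% level. Margin = 1.960·0.034237 = 0.06710.
CI: 0.34174 ± 0.06710 = (0.2746, 0.4088).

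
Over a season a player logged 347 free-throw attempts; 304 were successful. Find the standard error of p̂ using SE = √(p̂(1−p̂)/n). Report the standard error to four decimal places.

SE = 0.0177

p̂ = 304/347 = 0.87608.
p̂(1−p̂) = 0.108564.
SE = √(0.108564/347) = 0.0177.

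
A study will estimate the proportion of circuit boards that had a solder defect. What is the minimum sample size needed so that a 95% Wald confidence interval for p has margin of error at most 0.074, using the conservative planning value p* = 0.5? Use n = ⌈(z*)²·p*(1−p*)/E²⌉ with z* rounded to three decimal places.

The 95% critical value is z* = 1.960.
p*(1−p*) = 0.50·0.50 = 0.2500.
(z*)²·p*(1−p*)/E² = 3.841600·0.2500/0.005476 = 175.383.
⌈175.383⌉ = 176.

n = 176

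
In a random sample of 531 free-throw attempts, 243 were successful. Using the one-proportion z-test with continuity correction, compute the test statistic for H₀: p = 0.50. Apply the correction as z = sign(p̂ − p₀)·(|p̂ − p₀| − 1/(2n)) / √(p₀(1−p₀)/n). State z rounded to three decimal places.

p̂ = 243/531 = 0.45763. p̂ − p₀ = -0.042373.
Continuity correction 1/(2n) = 1/1062 = 0.000942.
Corrected numerator: |-0.042373| − 0.000942 = 0.041431.
Under H₀, SE = √(p₀(1−p₀)/n) = √(0.50·0.50/531) = √0.000470810 = 0.021698.
z = (−)0.041431/0.021698 = -1.909.

z = -1.909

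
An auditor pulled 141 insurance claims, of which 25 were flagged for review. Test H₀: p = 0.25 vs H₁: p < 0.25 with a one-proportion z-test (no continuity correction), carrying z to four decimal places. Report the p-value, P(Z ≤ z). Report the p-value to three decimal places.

The sample proportion is 25/141 = 0.17730.
SE₀ = √(0.25·0.75/141) = 0.036466.
Test statistic (full precision, shown to 4 dp): z = (25/141 − 0.25)/SE₀ ≈ -1.9935.
p-value = P(Z ≤ z) with z = -1.9935 → 0.023.

p-value = 0.023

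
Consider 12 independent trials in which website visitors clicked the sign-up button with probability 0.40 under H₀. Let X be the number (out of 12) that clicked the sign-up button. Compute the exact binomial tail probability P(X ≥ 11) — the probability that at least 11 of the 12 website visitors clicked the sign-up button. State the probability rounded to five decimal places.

P = 0.00032

X ~ Binomial(n=12, p=0.40).
P(X ≥ 11) = C(12,11)·0.40^11·0.60^1 + C(12,12)·0.40^12·0.60^0.
= 0.000302 + 0.000017 = 0.00032.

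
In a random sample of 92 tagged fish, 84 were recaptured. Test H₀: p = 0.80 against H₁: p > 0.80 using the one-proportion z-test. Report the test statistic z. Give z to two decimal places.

Sample proportion p̂ = 84/92 = 0.91304.
SE₀ = √(0.80·0.20/92) = 0.041703.
z = (0.91304 − 0.80)/0.041703 = 0.11304/0.041703 = 2.71.

z = 2.71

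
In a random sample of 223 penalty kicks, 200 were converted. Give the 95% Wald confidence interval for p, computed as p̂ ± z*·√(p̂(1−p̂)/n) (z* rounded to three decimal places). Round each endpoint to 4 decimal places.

(0.8569, 0.9368)

Sample proportion p̂ = 200/223 = 0.89686.
SE(p̂) = √(0.89686·0.10314/223) = 0.020367.
z* = 1.960 at the 95% level.
Margin = 1.960·0.020367 = 0.03992.
CI: 0.89686 ± 0.03992 = (0.8569, 0.9368).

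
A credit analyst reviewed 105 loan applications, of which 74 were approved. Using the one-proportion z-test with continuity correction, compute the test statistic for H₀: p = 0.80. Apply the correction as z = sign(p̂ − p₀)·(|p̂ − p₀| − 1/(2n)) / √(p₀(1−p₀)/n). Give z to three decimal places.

p̂ = 74/105 = 0.70476. p̂ − p₀ = -0.095238.
Continuity correction 1/(2n) = 1/210 = 0.004762.
Corrected numerator: |-0.095238| − 0.004762 = 0.090476.
Null standard error: √(0.80·0.20/105) = √0.001523810 = 0.039036.
z = (−)0.090476/0.039036 = -2.318.

z = -2.318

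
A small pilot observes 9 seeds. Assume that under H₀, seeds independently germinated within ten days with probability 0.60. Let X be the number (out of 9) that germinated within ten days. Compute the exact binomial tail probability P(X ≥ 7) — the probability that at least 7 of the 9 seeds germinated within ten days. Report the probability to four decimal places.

X ~ Binomial(n=9, p=0.60).
P(X ≥ 7) = C(9,7)·0.60^7·0.40^2 + C(9,8)·0.60^8·0.40^1 + C(9,9)·0.60^9·0.40^0.
= 0.161243 + 0.060466 + 0.010078 = 0.2318.

P = 0.2318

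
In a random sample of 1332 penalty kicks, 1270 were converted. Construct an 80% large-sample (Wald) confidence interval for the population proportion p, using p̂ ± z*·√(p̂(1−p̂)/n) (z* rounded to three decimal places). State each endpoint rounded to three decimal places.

(0.946, 0.961)

The sample proportion is 1270/1332 = 0.95345.
SE = √(p̂(1−p̂)/n) = √(0.044380/1332) = 0.005772.
For 80% confidence, z* = 1.282.
Margin = 1.282·0.005772 = 0.00740.
CI: 0.95345 ± 0.00740 = (0.946, 0.961).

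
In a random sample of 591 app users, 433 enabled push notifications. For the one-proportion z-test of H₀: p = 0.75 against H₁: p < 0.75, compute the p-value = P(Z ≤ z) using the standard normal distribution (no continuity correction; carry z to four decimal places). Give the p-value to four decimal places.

p-value = 0.1651

The sample proportion is 433/591 = 0.73266.
SE₀ = √(0.75·0.25/591) = 0.017812.
Test statistic (full precision, shown to 4 dp): z = (433/591 − 0.75)/SE₀ ≈ -0.9737.
From the standard normal, P(Z ≤ z) = 0.1651.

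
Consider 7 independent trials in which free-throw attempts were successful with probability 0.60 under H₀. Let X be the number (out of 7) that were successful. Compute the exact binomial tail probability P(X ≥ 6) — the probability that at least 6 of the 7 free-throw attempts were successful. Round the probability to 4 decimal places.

X is binomial with n = 7 and p = 0.60.
P(X ≥ 6) = C(7,6)·0.60^6·0.40^1 + C(7,7)·0.60^7·0.40^0.
= 0.130637 + 0.027994 = 0.1586.

P = 0.1586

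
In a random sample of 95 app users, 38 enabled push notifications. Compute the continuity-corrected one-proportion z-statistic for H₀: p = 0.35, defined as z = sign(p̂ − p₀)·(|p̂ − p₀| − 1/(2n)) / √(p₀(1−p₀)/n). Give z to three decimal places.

The sample proportion is 38/95 = 0.40000. p̂ − p₀ = 0.050000.
Continuity correction 1/(2n) = 1/190 = 0.005263.
Corrected numerator: |0.050000| − 0.005263 = 0.044737.
Under H₀, SE = √(p₀(1−p₀)/n) = √(0.35·0.65/95) = √0.002394737 = 0.048936.
z = (+)0.044737/0.048936 = 0.914.

z = 0.914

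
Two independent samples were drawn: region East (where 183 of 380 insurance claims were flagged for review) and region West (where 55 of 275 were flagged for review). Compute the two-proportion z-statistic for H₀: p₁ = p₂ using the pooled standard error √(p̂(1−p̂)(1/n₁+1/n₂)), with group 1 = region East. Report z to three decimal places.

z = 7.395

Sample proportions: p̂₁ = 183/380 = 0.48158 and p̂₂ = 55/275 = 0.20000.
Pooled p̂ = (183+55)/(380+275) = 238/655 = 0.36336.
SE = √[p̂(1−p̂)(1/n₁+1/n₂)] = √[0.36336·0.63664·(1/380+1/275)] ≈ 0.038078.
z = (p̂₁ − p̂₂)/SE = (0.48158 − 0.20000)/0.038078 = 0.28158/0.038078 = 7.395.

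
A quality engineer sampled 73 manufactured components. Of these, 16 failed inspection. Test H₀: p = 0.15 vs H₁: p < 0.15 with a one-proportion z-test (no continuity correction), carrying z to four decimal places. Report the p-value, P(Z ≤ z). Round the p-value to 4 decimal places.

p-value = 0.9511

p̂ = 16/73 = 0.21918.
Under H₀, SE = √(p₀(1−p₀)/n) = √(0.15·0.85/73) = √0.001746575 = 0.041792.
z = (p̂ − p₀)/SE = (16/73 − 0.15)/0.041792 ≈ 1.6553.
From the standard normal, P(Z ≤ z) = 0.9511.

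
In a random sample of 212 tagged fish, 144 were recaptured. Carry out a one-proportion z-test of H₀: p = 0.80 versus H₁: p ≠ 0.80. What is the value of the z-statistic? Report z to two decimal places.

z = -4.40

p̂ = 144/212 = 0.67925.
Null standard error: √(0.80·0.20/212) = √0.000754717 = 0.027472.
z = (0.67925 − 0.80)/0.027472 = -0.12075/0.027472 = -4.40.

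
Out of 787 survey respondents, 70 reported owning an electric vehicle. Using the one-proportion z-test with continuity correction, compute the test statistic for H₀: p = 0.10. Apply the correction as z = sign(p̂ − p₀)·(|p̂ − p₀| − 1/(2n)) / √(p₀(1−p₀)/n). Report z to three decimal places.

z = -0.974

The sample proportion is 70/787 = 0.08895. p̂ − p₀ = -0.011055.
Continuity correction 1/(2n) = 1/1574 = 0.000635.
Corrected numerator: |-0.011055| − 0.000635 = 0.010420.
Null standard error: √(0.10·0.90/787) = √0.000114358 = 0.010694.
z = −0.010420/0.010694 = -0.974.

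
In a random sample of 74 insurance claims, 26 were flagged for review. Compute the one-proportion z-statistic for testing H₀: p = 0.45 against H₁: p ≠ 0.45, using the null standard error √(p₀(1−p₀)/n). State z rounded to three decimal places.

z = -1.706

p̂ = 26/74 = 0.35135.
Under H₀, SE = √(p₀(1−p₀)/n) = √(0.45·0.55/74) = √0.003344595 = 0.057832.
z = (0.35135 − 0.45)/0.057832 = -0.09865/0.057832 = -1.706.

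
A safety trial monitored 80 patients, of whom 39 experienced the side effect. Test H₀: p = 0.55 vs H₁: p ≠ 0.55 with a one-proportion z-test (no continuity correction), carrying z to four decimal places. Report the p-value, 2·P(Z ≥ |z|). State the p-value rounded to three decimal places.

p-value = 0.261

The sample proportion is 39/80 = 0.48750.
Under H₀, SE = √(p₀(1−p₀)/n) = √(0.55·0.45/80) = √0.003093750 = 0.055621.
Test statistic (full precision, shown to 4 dp): z = (39/80 − 0.55)/SE₀ ≈ -1.1237.
p-value = 2·P(Z ≥ |z|) with z = -1.1237 → 0.261.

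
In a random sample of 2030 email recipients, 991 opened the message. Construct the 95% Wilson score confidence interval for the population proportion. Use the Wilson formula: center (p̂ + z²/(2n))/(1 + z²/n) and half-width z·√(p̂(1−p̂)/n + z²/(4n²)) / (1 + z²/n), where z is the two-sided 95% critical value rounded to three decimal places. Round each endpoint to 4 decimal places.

Here p̂ = 991/2030 = 0.48818 and z = 1.960 (z² = 3.841600).
Denominator 1 + z²/n = 1 + 3.841600/2030 = 1.001892.
Center = (0.48818 + 0.000946)/1.001892 = 0.48820.
Radicand: p̂(1−p̂)/n + z²/(4n²) = 0.000123084 + 0.000000233 = 0.000123317.
Half-width = 1.960·√0.000123317/1.001892 = 0.02172.
CI: 0.48820 ± 0.02172 = (0.4665, 0.5099).

(0.4665, 0.5099)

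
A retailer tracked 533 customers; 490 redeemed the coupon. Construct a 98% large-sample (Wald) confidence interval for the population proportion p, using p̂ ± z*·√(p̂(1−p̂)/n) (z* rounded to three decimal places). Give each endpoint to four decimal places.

(0.8919, 0.9468)

p̂ = 490/533 = 0.91932.
Standard error of p̂: √(0.074167/533) = √0.000139150 = 0.011796.
For 98% confidence, z* = 2.326.
Margin of error: 2.326 × 0.011796 = 0.02744.
Interval: 0.91932 ± 0.02744 → (0.8919, 0.9468).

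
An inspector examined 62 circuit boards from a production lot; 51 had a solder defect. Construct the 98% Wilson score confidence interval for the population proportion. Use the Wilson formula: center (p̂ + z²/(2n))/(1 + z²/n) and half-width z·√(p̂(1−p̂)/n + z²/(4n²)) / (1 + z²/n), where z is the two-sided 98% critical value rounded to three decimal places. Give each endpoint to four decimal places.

Here p̂ = 51/62 = 0.82258 and z = 2.326 (z² = 5.410276).
Denominator 1 + z²/n = 1 + 5.410276/62 = 1.087263.
Adjusted center: (0.82258 + z²/(2n))/1.087263 = 0.79669.
Radicand: p̂(1−p̂)/n + z²/(4n²) = 0.002353899 + 0.000351865 = 0.002705764.
Half-width = 2.326·√0.002705764/1.087263 = 0.11128.
CI: 0.79669 ± 0.11128 = (0.6854, 0.9080).

(0.6854, 0.9080)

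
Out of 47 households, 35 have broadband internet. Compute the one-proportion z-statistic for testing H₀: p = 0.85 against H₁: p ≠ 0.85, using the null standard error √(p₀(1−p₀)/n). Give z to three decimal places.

z = -2.022

p̂ = 35/47 = 0.74468.
SE₀ = √(0.85·0.15/47) = 0.052084.
z = (0.74468 − 0.85)/0.052084 = -0.10532/0.052084 = -2.022.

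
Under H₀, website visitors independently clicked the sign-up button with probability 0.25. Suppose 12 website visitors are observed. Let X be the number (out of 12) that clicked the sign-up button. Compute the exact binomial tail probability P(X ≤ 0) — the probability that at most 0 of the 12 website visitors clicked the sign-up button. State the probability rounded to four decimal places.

P = 0.0317

X ~ Binomial(n=12, p=0.25).
P(X ≤ 0) = C(12,0)·0.25^0·0.75^12.
= 0.031676 = 0.0317.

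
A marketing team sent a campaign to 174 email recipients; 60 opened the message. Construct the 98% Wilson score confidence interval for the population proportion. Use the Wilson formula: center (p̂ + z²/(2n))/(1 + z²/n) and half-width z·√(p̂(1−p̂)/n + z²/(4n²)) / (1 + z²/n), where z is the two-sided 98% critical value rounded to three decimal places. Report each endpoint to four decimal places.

(0.2668, 0.4322)

p̂ = 60/174 = 0.34483; z = 2.326, so z² = 5.410276.
Denominator 1 + z²/n = 1 + 5.410276/174 = 1.031094.
Adjusted center: (0.34483 + z²/(2n))/1.031094 = 0.34951.
Radicand: p̂(1−p̂)/n + z²/(4n²) = 0.001298400 + 0.000044675 = 0.001343075.
Half-width = z·√(radicand)/denom = 2.326·0.036648/1.031094 = 0.08267.
CI: 0.34951 ± 0.08267 = (0.2668, 0.4322).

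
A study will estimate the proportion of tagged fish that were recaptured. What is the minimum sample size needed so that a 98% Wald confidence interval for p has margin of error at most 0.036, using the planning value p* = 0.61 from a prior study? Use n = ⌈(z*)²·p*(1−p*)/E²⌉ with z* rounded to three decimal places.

For 98% confidence, z* = 2.326.
p*(1−p*) = 0.61·0.39 = 0.2379.
(z*)²·p*(1−p*)/E² = 5.410276·0.2379/0.001296 = 993.136.
⌈993.136⌉ = 994.

n = 994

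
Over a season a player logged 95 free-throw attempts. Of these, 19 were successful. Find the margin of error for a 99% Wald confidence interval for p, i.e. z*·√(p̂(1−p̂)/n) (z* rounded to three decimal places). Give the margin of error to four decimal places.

ME = 0.1057

Sample proportion p̂ = 19/95 = 0.20000.
SE(p̂) = √(0.20000·0.80000/95) = 0.041039.
z* = 2.576 at the 99% level.
ME = 2.576·0.041039 = 0.1057.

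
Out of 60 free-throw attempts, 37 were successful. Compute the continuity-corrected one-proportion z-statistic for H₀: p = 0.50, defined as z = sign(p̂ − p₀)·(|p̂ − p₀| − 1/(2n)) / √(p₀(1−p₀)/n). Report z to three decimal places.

Sample proportion p̂ = 37/60 = 0.61667. p̂ − p₀ = 0.116667.
Continuity correction 1/(2n) = 1/120 = 0.008333.
Corrected numerator: |0.116667| − 0.008333 = 0.108334.
Under H₀, SE = √(p₀(1−p₀)/n) = √(0.50·0.50/60) = √0.004166667 = 0.064550.
z = +0.108334/0.064550 = 1.678.

z = 1.678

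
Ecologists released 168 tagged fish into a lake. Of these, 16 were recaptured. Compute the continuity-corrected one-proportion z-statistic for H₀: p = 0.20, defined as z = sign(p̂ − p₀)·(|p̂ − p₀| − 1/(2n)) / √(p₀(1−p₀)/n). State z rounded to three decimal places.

z = -3.298

p̂ = 16/168 = 0.09524. p̂ − p₀ = -0.104762.
1/(2n) = 0.002976.
Corrected numerator: |-0.104762| − 0.002976 = 0.101786.
Under H₀, SE = √(p₀(1−p₀)/n) = √(0.20·0.80/168) = √0.000952381 = 0.030861.
z = −0.101786/0.030861 = -3.298.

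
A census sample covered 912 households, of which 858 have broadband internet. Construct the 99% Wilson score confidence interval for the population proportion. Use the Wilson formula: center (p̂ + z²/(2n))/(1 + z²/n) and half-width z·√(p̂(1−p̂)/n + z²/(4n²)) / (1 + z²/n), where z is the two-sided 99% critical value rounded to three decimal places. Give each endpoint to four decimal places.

Here p̂ = 858/912 = 0.94079 and z = 2.576 (z² = 6.635776).
1 + z²/n = 1.007276.
Adjusted center: (0.94079 + z²/(2n))/1.007276 = 0.93761.
Radicand: p̂(1−p̂)/n + z²/(4n²) = 0.000061080 + 0.000001995 = 0.000063075.
Half-width = 2.576·√0.000063075/1.007276 = 0.02031.
CI: 0.93761 ± 0.02031 = (0.9173, 0.9579).

(0.9173, 0.9579)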